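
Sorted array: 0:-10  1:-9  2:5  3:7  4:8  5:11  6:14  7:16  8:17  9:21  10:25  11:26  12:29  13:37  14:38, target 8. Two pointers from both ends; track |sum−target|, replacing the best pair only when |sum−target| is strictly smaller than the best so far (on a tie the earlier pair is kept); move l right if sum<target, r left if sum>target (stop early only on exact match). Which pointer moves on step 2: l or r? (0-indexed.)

[0,14] -10+38=28 d=20 * → r--
[0,13] -10+37=27 d=19 * → r--

r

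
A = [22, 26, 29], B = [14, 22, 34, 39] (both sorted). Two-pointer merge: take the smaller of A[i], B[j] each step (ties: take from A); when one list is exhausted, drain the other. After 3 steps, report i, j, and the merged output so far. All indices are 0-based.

i=0 j=0: A[i]=22>B[j]=14 take 14, j++
i=0 j=1: A[i]=22<=B[j]=22 take 22, i++
i=1 j=1: A[i]=26>B[j]=22 take 22, j++

i=1, j=2, merged so far=[14, 22, 22]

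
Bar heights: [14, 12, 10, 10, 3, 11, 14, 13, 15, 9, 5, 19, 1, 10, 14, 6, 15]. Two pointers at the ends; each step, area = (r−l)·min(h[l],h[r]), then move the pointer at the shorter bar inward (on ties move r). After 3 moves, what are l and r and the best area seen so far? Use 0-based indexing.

[0,16] min(14,15)*16=224 best=224 * → l++
[1,16] min(12,15)*15=180 best=224 → l++
[2,16] min(10,15)*14=140 best=224 → l++

l=3, r=16, best area=224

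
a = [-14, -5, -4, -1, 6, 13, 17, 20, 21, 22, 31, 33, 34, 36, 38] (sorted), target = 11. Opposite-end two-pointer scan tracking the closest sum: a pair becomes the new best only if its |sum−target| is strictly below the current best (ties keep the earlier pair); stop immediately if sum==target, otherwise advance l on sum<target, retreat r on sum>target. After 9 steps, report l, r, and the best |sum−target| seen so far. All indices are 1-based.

l=2, r=7, best |Δ|=3

l=1 r=15: -14+38=24 d=13 *, r--
l=1 r=14: -14+36=22 d=11 *, r--
l=1 r=13: -14+34=20 d=9 *, r--
l=1 r=12: -14+33=19 d=8 *, r--
l=1 r=11: -14+31=17 d=6 *, r--
l=1 r=10: -14+22=8 d=3 *, l++
l=2 r=10: -5+22=17 d=6, r--
l=2 r=9: -5+21=16 d=5, r--
l=2 r=8: -5+20=15 d=4, r--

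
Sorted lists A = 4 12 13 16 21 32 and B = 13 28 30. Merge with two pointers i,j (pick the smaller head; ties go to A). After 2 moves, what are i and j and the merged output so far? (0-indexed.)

[i=0,j=0] A[i]=4<=B[j]=13 take 4 → i++
[i=1,j=0] A[i]=12<=B[j]=13 take 12 → i++

i=2, j=0, merged so far=[4, 12]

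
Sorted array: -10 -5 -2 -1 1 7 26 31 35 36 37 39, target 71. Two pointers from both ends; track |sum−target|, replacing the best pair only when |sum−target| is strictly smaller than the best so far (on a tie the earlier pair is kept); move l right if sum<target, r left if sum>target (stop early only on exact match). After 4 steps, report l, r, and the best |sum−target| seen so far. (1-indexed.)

l=5, r=12, best |Δ|=33

[1,12] -10+39=29 d=42 * → l++
[2,12] -5+39=34 d=37 * → l++
[3,12] -2+39=37 d=34 * → l++
[4,12] -1+39=38 d=33 * → l++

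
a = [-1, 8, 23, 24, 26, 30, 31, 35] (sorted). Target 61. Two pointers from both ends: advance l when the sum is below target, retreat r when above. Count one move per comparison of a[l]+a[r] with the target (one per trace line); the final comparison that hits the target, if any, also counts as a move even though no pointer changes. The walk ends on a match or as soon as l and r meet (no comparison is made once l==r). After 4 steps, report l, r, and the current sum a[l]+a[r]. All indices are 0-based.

l=0 r=7: -1+35=34 <61, l++
l=1 r=7: 8+35=43 <61, l++
l=2 r=7: 23+35=58 <61, l++
l=3 r=7: 24+35=59 <61, l++

l=4, r=7, sum=61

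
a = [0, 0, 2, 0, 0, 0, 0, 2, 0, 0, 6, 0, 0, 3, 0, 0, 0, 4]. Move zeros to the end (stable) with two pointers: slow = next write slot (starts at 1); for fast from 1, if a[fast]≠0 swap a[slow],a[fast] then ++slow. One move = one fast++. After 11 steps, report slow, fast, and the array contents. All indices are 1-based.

slow=1 fast=1: a[fast]=0, fast++
slow=1 fast=2: a[fast]=0, fast++
slow=1 fast=3: a[fast]=2≠0 swap→a[1]=2, slow++,fast++
slow=2 fast=4: a[fast]=0, fast++
slow=2 fast=5: a[fast]=0, fast++
slow=2 fast=6: a[fast]=0, fast++
slow=2 fast=7: a[fast]=0, fast++
slow=2 fast=8: a[fast]=2≠0 swap→a[2]=2, slow++,fast++
slow=3 fast=9: a[fast]=0, fast++
slow=3 fast=10: a[fast]=0, fast++
slow=3 fast=11: a[fast]=6≠0 swap→a[3]=6, slow++,fast++

slow=4, fast=12, a=[2, 2, 6, 0, 0, 0, 0, 0, 0, 0, 0, 0, 0, 3, 0, 0, 0, 4]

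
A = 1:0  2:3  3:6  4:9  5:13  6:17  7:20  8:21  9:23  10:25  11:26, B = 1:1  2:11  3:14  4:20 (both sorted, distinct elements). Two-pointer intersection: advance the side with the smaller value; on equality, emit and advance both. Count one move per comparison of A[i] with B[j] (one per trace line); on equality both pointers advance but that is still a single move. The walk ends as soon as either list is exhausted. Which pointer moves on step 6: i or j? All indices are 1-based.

j

[i=1,j=1] 0<1 → i++
[i=2,j=1] 3>1 → j++
[i=2,j=2] 3<11 → i++
[i=3,j=2] 6<11 → i++
[i=4,j=2] 9<11 → i++
[i=5,j=2] 13>11 → j++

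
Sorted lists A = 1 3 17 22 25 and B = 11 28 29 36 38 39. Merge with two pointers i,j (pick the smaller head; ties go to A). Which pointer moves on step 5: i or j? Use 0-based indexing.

i

[i=0,j=0] A[i]=1<=B[j]=11 take 1 → i++
[i=1,j=0] A[i]=3<=B[j]=11 take 3 → i++
[i=2,j=0] A[i]=17>B[j]=11 take 11 → j++
[i=2,j=1] A[i]=17<=B[j]=28 take 17 → i++
[i=3,j=1] A[i]=22<=B[j]=28 take 22 → i++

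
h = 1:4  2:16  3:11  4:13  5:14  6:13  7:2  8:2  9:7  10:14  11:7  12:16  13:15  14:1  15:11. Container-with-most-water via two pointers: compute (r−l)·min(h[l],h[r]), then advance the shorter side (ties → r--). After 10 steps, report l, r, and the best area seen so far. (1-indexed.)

l=2, r=6, best area=165

l=1 r=15: min(4,11)*14=56 best=56 *, l++
l=2 r=15: min(16,11)*13=143 best=143 *, r--
l=2 r=14: min(16,1)*12=12 best=143, r--
l=2 r=13: min(16,15)*11=165 best=165 *, r--
l=2 r=12: min(16,16)*10=160 best=165, r--
l=2 r=11: min(16,7)*9=63 best=165, r--
l=2 r=10: min(16,14)*8=112 best=165, r--
l=2 r=9: min(16,7)*7=49 best=165, r--
l=2 r=8: min(16,2)*6=12 best=165, r--
l=2 r=7: min(16,2)*5=10 best=165, r--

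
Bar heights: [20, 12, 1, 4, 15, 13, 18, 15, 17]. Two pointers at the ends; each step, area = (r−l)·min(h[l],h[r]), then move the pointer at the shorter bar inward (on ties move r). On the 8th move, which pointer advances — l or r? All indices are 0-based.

r

[0,8] min(20,17)*8=136 best=136 * → r--
[0,7] min(20,15)*7=105 best=136 → r--
[0,6] min(20,18)*6=108 best=136 → r--
[0,5] min(20,13)*5=65 best=136 → r--
[0,4] min(20,15)*4=60 best=136 → r--
[0,3] min(20,4)*3=12 best=136 → r--
[0,2] min(20,1)*2=2 best=136 → r--
[0,1] min(20,12)*1=12 best=136 → r--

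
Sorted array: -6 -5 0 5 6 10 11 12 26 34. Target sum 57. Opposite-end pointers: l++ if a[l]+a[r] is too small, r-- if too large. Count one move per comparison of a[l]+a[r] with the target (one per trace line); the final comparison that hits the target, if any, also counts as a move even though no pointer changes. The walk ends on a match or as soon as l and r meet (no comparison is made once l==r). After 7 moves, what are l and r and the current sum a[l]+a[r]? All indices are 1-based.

l=8, r=10, sum=46

[1,10] -6+34=28 <57 → l++
[2,10] -5+34=29 <57 → l++
[3,10] 0+34=34 <57 → l++
[4,10] 5+34=39 <57 → l++
[5,10] 6+34=40 <57 → l++
[6,10] 10+34=44 <57 → l++
[7,10] 11+34=45 <57 → l++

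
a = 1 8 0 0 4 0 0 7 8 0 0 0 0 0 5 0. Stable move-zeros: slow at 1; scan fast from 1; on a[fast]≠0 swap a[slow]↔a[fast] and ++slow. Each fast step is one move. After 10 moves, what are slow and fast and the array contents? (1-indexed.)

(s=1,f=1) a[fast]=1≠0 swap→a[1]=1 → slow++,fast++
(s=2,f=2) a[fast]=8≠0 swap→a[2]=8 → slow++,fast++
(s=3,f=3) a[fast]=0 → fast++
(s=3,f=4) a[fast]=0 → fast++
(s=3,f=5) a[fast]=4≠0 swap→a[3]=4 → slow++,fast++
(s=4,f=6) a[fast]=0 → fast++
(s=4,f=7) a[fast]=0 → fast++
(s=4,f=8) a[fast]=7≠0 swap→a[4]=7 → slow++,fast++
(s=5,f=9) a[fast]=8≠0 swap→a[5]=8 → slow++,fast++
(s=6,f=10) a[fast]=0 → fast++

slow=6, fast=11, a=[1, 8, 4, 7, 8, 0, 0, 0, 0, 0, 0, 0, 0, 0, 5, 0]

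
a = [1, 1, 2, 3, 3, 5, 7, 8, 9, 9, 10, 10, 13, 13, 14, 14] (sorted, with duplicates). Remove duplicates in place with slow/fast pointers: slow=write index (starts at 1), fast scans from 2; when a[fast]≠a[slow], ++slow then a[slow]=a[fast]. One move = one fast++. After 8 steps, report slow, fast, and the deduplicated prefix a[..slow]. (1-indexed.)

slow=7, fast=10, prefix=[1, 2, 3, 5, 7, 8, 9]

slow=1 fast=2: a[fast]=1=a[slow] dup, fast++
slow=1 fast=3: a[fast]=2≠a[slow]=1 write a[2]=2, slow++,fast++
slow=2 fast=4: a[fast]=3≠a[slow]=2 write a[3]=3, slow++,fast++
slow=3 fast=5: a[fast]=3=a[slow] dup, fast++
slow=3 fast=6: a[fast]=5≠a[slow]=3 write a[4]=5, slow++,fast++
slow=4 fast=7: a[fast]=7≠a[slow]=5 write a[5]=7, slow++,fast++
slow=5 fast=8: a[fast]=8≠a[slow]=7 write a[6]=8, slow++,fast++
slow=6 fast=9: a[fast]=9≠a[slow]=8 write a[7]=9, slow++,fast++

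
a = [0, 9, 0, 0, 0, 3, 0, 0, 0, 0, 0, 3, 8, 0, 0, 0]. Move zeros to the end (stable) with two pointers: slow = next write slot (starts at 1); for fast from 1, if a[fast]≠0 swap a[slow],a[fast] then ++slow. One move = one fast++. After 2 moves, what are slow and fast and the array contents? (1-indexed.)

(s=1,f=1) a[fast]=0 → fast++
(s=1,f=2) a[fast]=9≠0 swap→a[1]=9 → slow++,fast++

slow=2, fast=3, a=[9, 0, 0, 0, 0, 3, 0, 0, 0, 0, 0, 3, 8, 0, 0, 0]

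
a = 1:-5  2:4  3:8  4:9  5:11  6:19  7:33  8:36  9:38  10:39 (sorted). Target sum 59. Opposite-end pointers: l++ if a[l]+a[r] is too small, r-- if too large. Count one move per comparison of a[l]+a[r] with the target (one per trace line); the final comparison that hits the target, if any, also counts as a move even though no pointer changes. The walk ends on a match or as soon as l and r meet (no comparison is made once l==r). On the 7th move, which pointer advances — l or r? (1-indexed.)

[1,10] -5+39=34 <59 → l++
[2,10] 4+39=43 <59 → l++
[3,10] 8+39=47 <59 → l++
[4,10] 9+39=48 <59 → l++
[5,10] 11+39=50 <59 → l++
[6,10] 19+39=58 <59 → l++
[7,10] 33+39=72 >59 → r--

r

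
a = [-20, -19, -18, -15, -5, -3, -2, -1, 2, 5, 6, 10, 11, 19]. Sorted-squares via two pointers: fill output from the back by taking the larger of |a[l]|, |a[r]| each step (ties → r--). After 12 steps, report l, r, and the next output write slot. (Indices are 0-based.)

l=0 r=13: |-20|>|19| out[13]=400, l++
l=1 r=13: |-19|<=|19| out[12]=361, r--
l=1 r=12: |-19|>|11| out[11]=361, l++
l=2 r=12: |-18|>|11| out[10]=324, l++
l=3 r=12: |-15|>|11| out[9]=225, l++
l=4 r=12: |-5|<=|11| out[8]=121, r--
l=4 r=11: |-5|<=|10| out[7]=100, r--
l=4 r=10: |-5|<=|6| out[6]=36, r--
l=4 r=9: |-5|<=|5| out[5]=25, r--
l=4 r=8: |-5|>|2| out[4]=25, l++
l=5 r=8: |-3|>|2| out[3]=9, l++
l=6 r=8: |-2|<=|2| out[2]=4, r--

l=6, r=7, next write slot=1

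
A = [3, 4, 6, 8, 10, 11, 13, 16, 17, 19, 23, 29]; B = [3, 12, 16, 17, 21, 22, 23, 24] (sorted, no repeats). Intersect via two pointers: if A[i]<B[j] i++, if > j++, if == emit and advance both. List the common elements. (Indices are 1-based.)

i=1 j=1: 3==3 emit, i++,j++
i=2 j=2: 4<12, i++
i=3 j=2: 6<12, i++
i=4 j=2: 8<12, i++
i=5 j=2: 10<12, i++
i=6 j=2: 11<12, i++
i=7 j=2: 13>12, j++
i=7 j=3: 13<16, i++
i=8 j=3: 16==16 emit, i++,j++
i=9 j=4: 17==17 emit, i++,j++
i=10 j=5: 19<21, i++
i=11 j=5: 23>21, j++
i=11 j=6: 23>22, j++
i=11 j=7: 23==23 emit, i++,j++
i=12 j=8: 29>24, j++

intersection = [3, 16, 17, 23]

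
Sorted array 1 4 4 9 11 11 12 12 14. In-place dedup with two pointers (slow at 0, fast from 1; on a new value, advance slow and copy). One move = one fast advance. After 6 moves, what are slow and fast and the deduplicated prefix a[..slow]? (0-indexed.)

slow=0 fast=1: a[fast]=4≠a[slow]=1 write a[1]=4, slow++,fast++
slow=1 fast=2: a[fast]=4=a[slow] dup, fast++
slow=1 fast=3: a[fast]=9≠a[slow]=4 write a[2]=9, slow++,fast++
slow=2 fast=4: a[fast]=11≠a[slow]=9 write a[3]=11, slow++,fast++
slow=3 fast=5: a[fast]=11=a[slow] dup, fast++
slow=3 fast=6: a[fast]=12≠a[slow]=11 write a[4]=12, slow++,fast++

slow=4, fast=7, prefix=[1, 4, 9, 11, 12]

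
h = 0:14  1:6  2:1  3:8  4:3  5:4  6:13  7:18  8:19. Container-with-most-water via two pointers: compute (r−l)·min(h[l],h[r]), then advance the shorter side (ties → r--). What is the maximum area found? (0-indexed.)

l=0 r=8: min(14,19)*8=112 best=112 *, l++
l=1 r=8: min(6,19)*7=42 best=112, l++
l=2 r=8: min(1,19)*6=6 best=112, l++
l=3 r=8: min(8,19)*5=40 best=112, l++
l=4 r=8: min(3,19)*4=12 best=112, l++
l=5 r=8: min(4,19)*3=12 best=112, l++
l=6 r=8: min(13,19)*2=26 best=112, l++
l=7 r=8: min(18,19)*1=18 best=112, l++

max area = 112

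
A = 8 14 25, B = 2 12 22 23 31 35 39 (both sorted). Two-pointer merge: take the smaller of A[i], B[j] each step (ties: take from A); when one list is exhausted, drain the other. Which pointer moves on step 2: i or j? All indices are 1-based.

i

[i=1,j=1] A[i]=8>B[j]=2 take 2 → j++
[i=1,j=2] A[i]=8<=B[j]=12 take 8 → i++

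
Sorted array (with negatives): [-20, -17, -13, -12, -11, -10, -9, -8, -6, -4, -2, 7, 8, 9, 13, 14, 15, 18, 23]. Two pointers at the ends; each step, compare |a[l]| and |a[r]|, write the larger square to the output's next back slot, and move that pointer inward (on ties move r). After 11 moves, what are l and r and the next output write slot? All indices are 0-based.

l=0 r=18: |-20|<=|23| out[18]=529, r--
l=0 r=17: |-20|>|18| out[17]=400, l++
l=1 r=17: |-17|<=|18| out[16]=324, r--
l=1 r=16: |-17|>|15| out[15]=289, l++
l=2 r=16: |-13|<=|15| out[14]=225, r--
l=2 r=15: |-13|<=|14| out[13]=196, r--
l=2 r=14: |-13|<=|13| out[12]=169, r--
l=2 r=13: |-13|>|9| out[11]=169, l++
l=3 r=13: |-12|>|9| out[10]=144, l++
l=4 r=13: |-11|>|9| out[9]=121, l++
l=5 r=13: |-10|>|9| out[8]=100, l++

l=6, r=13, next write slot=7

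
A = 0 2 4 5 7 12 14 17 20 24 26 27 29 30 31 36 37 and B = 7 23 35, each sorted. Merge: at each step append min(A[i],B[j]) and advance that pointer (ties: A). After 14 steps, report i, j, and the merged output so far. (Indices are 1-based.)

i=13, j=3, merged so far=[0, 2, 4, 5, 7, 7, 12, 14, 17, 20, 23, 24, 26, 27]

i=1 j=1: A[i]=0<=B[j]=7 take 0, i++
i=2 j=1: A[i]=2<=B[j]=7 take 2, i++
i=3 j=1: A[i]=4<=B[j]=7 take 4, i++
i=4 j=1: A[i]=5<=B[j]=7 take 5, i++
i=5 j=1: A[i]=7<=B[j]=7 take 7, i++
i=6 j=1: A[i]=12>B[j]=7 take 7, j++
i=6 j=2: A[i]=12<=B[j]=23 take 12, i++
i=7 j=2: A[i]=14<=B[j]=23 take 14, i++
i=8 j=2: A[i]=17<=B[j]=23 take 17, i++
i=9 j=2: A[i]=20<=B[j]=23 take 20, i++
i=10 j=2: A[i]=24>B[j]=23 take 23, j++
i=10 j=3: A[i]=24<=B[j]=35 take 24, i++
i=11 j=3: A[i]=26<=B[j]=35 take 26, i++
i=12 j=3: A[i]=27<=B[j]=35 take 27, i++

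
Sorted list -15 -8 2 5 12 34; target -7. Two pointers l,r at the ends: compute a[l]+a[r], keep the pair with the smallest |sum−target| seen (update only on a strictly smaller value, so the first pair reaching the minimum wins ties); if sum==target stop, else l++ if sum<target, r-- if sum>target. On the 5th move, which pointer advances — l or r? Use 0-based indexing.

r

[0,5] -15+34=19 d=26 * → r--
[0,4] -15+12=-3 d=4 * → r--
[0,3] -15+5=-10 d=3 * → l++
[1,3] -8+5=-3 d=4 → r--
[1,2] -8+2=-6 d=1 * → r--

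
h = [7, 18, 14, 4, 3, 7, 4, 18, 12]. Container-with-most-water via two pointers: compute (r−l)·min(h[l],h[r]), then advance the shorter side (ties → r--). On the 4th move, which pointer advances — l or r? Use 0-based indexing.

l=0 r=8: min(7,12)*8=56 best=56 *, l++
l=1 r=8: min(18,12)*7=84 best=84 *, r--
l=1 r=7: min(18,18)*6=108 best=108 *, r--
l=1 r=6: min(18,4)*5=20 best=108, r--

r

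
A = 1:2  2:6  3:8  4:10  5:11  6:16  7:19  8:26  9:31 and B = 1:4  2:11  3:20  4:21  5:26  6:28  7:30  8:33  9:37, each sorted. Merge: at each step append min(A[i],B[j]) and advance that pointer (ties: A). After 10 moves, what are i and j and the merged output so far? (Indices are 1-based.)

[i=1,j=1] A[i]=2<=B[j]=4 take 2 → i++
[i=2,j=1] A[i]=6>B[j]=4 take 4 → j++
[i=2,j=2] A[i]=6<=B[j]=11 take 6 → i++
[i=3,j=2] A[i]=8<=B[j]=11 take 8 → i++
[i=4,j=2] A[i]=10<=B[j]=11 take 10 → i++
[i=5,j=2] A[i]=11<=B[j]=11 take 11 → i++
[i=6,j=2] A[i]=16>B[j]=11 take 11 → j++
[i=6,j=3] A[i]=16<=B[j]=20 take 16 → i++
[i=7,j=3] A[i]=19<=B[j]=20 take 19 → i++
[i=8,j=3] A[i]=26>B[j]=20 take 20 → j++

i=8, j=4, merged so far=[2, 4, 6, 8, 10, 11, 11, 16, 19, 20]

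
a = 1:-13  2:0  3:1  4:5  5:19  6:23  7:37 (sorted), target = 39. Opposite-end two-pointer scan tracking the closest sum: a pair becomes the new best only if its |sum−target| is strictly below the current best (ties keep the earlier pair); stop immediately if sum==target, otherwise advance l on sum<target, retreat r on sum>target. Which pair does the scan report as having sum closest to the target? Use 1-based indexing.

pair (1, 37) with sum 38 (|Δ|=1)

[1,7] -13+37=24 d=15 * → l++
[2,7] 0+37=37 d=2 * → l++
[3,7] 1+37=38 d=1 * → l++
[4,7] 5+37=42 d=3 → r--
[4,6] 5+23=28 d=11 → l++
[5,6] 19+23=42 d=3 → r--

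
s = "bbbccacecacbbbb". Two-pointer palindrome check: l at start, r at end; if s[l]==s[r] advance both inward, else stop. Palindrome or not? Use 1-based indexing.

[1,15] 'b'=='b' → l++,r--
[2,14] 'b'=='b' → l++,r--
[3,13] 'b'=='b' → l++,r--
[4,12] 'c'!='b' → stop

not a palindrome (mismatch at 4,12)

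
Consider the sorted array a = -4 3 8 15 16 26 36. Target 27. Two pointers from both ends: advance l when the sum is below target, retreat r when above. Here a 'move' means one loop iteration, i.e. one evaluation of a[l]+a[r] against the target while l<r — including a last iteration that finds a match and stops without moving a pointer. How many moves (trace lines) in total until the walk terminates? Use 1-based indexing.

6 moves

[1,7] -4+36=32 >27 → r--
[1,6] -4+26=22 <27 → l++
[2,6] 3+26=29 >27 → r--
[2,5] 3+16=19 <27 → l++
[3,5] 8+16=24 <27 → l++
[4,5] 15+16=31 >27 → r--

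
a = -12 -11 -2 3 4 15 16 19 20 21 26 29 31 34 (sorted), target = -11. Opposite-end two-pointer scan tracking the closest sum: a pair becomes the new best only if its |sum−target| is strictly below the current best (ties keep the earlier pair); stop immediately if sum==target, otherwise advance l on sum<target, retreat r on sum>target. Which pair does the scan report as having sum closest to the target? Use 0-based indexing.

pair (-12, 3) with sum -9 (|Δ|=2)

l=0 r=13: -12+34=22 d=33 *, r--
l=0 r=12: -12+31=19 d=30 *, r--
l=0 r=11: -12+29=17 d=28 *, r--
l=0 r=10: -12+26=14 d=25 *, r--
l=0 r=9: -12+21=9 d=20 *, r--
l=0 r=8: -12+20=8 d=19 *, r--
l=0 r=7: -12+19=7 d=18 *, r--
l=0 r=6: -12+16=4 d=15 *, r--
l=0 r=5: -12+15=3 d=14 *, r--
l=0 r=4: -12+4=-8 d=3 *, r--
l=0 r=3: -12+3=-9 d=2 *, r--
l=0 r=2: -12+-2=-14 d=3, l++
l=1 r=2: -11+-2=-13 d=2, l++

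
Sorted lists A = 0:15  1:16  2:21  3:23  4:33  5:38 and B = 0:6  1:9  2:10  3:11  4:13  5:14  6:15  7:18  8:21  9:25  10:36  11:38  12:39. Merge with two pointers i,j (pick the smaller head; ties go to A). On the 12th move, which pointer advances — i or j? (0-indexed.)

j

[i=0,j=0] A[i]=15>B[j]=6 take 6 → j++
[i=0,j=1] A[i]=15>B[j]=9 take 9 → j++
[i=0,j=2] A[i]=15>B[j]=10 take 10 → j++
[i=0,j=3] A[i]=15>B[j]=11 take 11 → j++
[i=0,j=4] A[i]=15>B[j]=13 take 13 → j++
[i=0,j=5] A[i]=15>B[j]=14 take 14 → j++
[i=0,j=6] A[i]=15<=B[j]=15 take 15 → i++
[i=1,j=6] A[i]=16>B[j]=15 take 15 → j++
[i=1,j=7] A[i]=16<=B[j]=18 take 16 → i++
[i=2,j=7] A[i]=21>B[j]=18 take 18 → j++
[i=2,j=8] A[i]=21<=B[j]=21 take 21 → i++
[i=3,j=8] A[i]=23>B[j]=21 take 21 → j++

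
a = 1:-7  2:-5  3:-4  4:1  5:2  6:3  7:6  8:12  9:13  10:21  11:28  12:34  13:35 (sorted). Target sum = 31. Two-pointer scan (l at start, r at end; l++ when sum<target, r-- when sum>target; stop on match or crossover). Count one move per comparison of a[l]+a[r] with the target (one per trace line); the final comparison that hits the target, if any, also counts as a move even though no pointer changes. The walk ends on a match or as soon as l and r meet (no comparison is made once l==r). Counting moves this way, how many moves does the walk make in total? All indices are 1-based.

3 moves

[1,13] -7+35=28 <31 → l++
[2,13] -5+35=30 <31 → l++
[3,13] -4+35=31 → found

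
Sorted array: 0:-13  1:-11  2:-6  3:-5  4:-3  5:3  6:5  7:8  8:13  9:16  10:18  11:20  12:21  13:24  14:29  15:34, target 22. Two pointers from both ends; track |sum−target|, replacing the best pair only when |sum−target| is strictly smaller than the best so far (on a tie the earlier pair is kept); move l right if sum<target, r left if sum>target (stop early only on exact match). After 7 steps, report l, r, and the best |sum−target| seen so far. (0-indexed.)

l=5, r=13, best |Δ|=1

l=0 r=15: -13+34=21 d=1 *, l++
l=1 r=15: -11+34=23 d=1, r--
l=1 r=14: -11+29=18 d=4, l++
l=2 r=14: -6+29=23 d=1, r--
l=2 r=13: -6+24=18 d=4, l++
l=3 r=13: -5+24=19 d=3, l++
l=4 r=13: -3+24=21 d=1, l++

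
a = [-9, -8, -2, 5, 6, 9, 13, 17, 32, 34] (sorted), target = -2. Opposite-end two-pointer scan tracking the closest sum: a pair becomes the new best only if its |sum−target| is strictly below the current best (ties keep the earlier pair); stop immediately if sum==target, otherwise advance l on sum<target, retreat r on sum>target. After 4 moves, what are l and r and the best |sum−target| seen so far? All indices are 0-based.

l=0 r=9: -9+34=25 d=27 *, r--
l=0 r=8: -9+32=23 d=25 *, r--
l=0 r=7: -9+17=8 d=10 *, r--
l=0 r=6: -9+13=4 d=6 *, r--

l=0, r=5, best |Δ|=6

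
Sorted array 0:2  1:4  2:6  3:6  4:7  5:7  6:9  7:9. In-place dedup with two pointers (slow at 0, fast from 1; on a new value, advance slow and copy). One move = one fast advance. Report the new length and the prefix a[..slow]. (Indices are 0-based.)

length 5; prefix = [2, 4, 6, 7, 9]

slow=0 fast=1: a[fast]=4≠a[slow]=2 write a[1]=4, slow++,fast++
slow=1 fast=2: a[fast]=6≠a[slow]=4 write a[2]=6, slow++,fast++
slow=2 fast=3: a[fast]=6=a[slow] dup, fast++
slow=2 fast=4: a[fast]=7≠a[slow]=6 write a[3]=7, slow++,fast++
slow=3 fast=5: a[fast]=7=a[slow] dup, fast++
slow=3 fast=6: a[fast]=9≠a[slow]=7 write a[4]=9, slow++,fast++
slow=4 fast=7: a[fast]=9=a[slow] dup, fast++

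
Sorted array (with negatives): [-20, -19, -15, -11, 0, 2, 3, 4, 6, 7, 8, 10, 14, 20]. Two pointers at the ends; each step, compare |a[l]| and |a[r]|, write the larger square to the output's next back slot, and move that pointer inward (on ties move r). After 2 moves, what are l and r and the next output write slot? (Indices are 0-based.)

[0,13] |-20|<=|20| out[13]=400 → r--
[0,12] |-20|>|14| out[12]=400 → l++

l=1, r=12, next write slot=11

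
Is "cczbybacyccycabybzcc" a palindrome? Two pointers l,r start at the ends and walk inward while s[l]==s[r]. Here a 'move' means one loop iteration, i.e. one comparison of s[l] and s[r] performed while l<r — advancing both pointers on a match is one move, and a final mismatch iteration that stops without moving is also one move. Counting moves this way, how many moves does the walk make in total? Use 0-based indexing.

10 moves

l=0 r=19: 'c'=='c', l++,r--
l=1 r=18: 'c'=='c', l++,r--
l=2 r=17: 'z'=='z', l++,r--
l=3 r=16: 'b'=='b', l++,r--
l=4 r=15: 'y'=='y', l++,r--
l=5 r=14: 'b'=='b', l++,r--
l=6 r=13: 'a'=='a', l++,r--
l=7 r=12: 'c'=='c', l++,r--
l=8 r=11: 'y'=='y', l++,r--
l=9 r=10: 'c'=='c', l++,r--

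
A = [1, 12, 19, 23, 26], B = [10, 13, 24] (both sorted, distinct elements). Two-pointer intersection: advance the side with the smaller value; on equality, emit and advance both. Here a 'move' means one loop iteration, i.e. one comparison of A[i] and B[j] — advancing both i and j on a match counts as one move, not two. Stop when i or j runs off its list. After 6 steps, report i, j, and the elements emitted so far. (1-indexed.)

[i=1,j=1] 1<10 → i++
[i=2,j=1] 12>10 → j++
[i=2,j=2] 12<13 → i++
[i=3,j=2] 19>13 → j++
[i=3,j=3] 19<24 → i++
[i=4,j=3] 23<24 → i++

i=5, j=3, emitted=[]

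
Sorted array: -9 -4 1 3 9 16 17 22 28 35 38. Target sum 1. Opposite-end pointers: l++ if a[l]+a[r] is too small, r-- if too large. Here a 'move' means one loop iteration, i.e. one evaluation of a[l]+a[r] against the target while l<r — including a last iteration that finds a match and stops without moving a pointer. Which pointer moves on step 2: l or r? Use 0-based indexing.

r

[0,10] -9+38=29 >1 → r--
[0,9] -9+35=26 >1 → r--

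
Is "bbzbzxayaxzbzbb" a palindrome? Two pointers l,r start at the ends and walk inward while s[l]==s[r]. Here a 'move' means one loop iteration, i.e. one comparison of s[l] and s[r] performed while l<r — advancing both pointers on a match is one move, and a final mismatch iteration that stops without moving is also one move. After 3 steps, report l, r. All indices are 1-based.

l=4, r=12

[1,15] 'b'=='b' → l++,r--
[2,14] 'b'=='b' → l++,r--
[3,13] 'z'=='z' → l++,r--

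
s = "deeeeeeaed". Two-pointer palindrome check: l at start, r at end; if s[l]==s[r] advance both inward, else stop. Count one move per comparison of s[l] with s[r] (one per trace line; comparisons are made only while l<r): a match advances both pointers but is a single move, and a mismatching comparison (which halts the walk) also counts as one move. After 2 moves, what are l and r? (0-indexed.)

l=2, r=7

l=0 r=9: 'd'=='d', l++,r--
l=1 r=8: 'e'=='e', l++,r--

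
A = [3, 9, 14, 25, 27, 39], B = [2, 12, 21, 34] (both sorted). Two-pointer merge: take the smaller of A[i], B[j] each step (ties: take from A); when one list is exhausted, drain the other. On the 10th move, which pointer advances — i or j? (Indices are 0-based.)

[i=0,j=0] A[i]=3>B[j]=2 take 2 → j++
[i=0,j=1] A[i]=3<=B[j]=12 take 3 → i++
[i=1,j=1] A[i]=9<=B[j]=12 take 9 → i++
[i=2,j=1] A[i]=14>B[j]=12 take 12 → j++
[i=2,j=2] A[i]=14<=B[j]=21 take 14 → i++
[i=3,j=2] A[i]=25>B[j]=21 take 21 → j++
[i=3,j=3] A[i]=25<=B[j]=34 take 25 → i++
[i=4,j=3] A[i]=27<=B[j]=34 take 27 → i++
[i=5,j=3] A[i]=39>B[j]=34 take 34 → j++
[i=5,j=4] B done, take A[i]=39 → i++

i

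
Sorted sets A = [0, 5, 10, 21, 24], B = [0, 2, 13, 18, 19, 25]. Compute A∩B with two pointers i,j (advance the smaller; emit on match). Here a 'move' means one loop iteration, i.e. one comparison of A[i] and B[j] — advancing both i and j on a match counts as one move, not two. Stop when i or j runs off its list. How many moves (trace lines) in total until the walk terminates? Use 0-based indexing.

i=0 j=0: 0==0 emit, i++,j++
i=1 j=1: 5>2, j++
i=1 j=2: 5<13, i++
i=2 j=2: 10<13, i++
i=3 j=2: 21>13, j++
i=3 j=3: 21>18, j++
i=3 j=4: 21>19, j++
i=3 j=5: 21<25, i++
i=4 j=5: 24<25, i++

9 moves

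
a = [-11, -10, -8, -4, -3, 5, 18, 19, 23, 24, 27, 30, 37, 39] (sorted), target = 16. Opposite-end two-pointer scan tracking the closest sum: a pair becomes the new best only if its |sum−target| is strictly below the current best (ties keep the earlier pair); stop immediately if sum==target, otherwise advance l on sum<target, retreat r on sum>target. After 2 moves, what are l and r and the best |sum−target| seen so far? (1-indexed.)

l=1, r=12, best |Δ|=10

l=1 r=14: -11+39=28 d=12 *, r--
l=1 r=13: -11+37=26 d=10 *, r--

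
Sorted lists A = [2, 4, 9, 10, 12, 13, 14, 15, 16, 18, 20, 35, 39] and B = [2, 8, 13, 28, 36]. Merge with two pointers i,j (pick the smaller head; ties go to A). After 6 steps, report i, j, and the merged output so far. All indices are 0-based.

i=0 j=0: A[i]=2<=B[j]=2 take 2, i++
i=1 j=0: A[i]=4>B[j]=2 take 2, j++
i=1 j=1: A[i]=4<=B[j]=8 take 4, i++
i=2 j=1: A[i]=9>B[j]=8 take 8, j++
i=2 j=2: A[i]=9<=B[j]=13 take 9, i++
i=3 j=2: A[i]=10<=B[j]=13 take 10, i++

i=4, j=2, merged so far=[2, 2, 4, 8, 9, 10]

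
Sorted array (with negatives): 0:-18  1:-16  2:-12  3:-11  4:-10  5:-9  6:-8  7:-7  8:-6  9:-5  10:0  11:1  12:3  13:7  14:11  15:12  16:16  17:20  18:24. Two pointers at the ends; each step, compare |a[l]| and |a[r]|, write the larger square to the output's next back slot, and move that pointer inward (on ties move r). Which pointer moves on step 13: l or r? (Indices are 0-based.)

[0,18] |-18|<=|24| out[18]=576 → r--
[0,17] |-18|<=|20| out[17]=400 → r--
[0,16] |-18|>|16| out[16]=324 → l++
[1,16] |-16|<=|16| out[15]=256 → r--
[1,15] |-16|>|12| out[14]=256 → l++
[2,15] |-12|<=|12| out[13]=144 → r--
[2,14] |-12|>|11| out[12]=144 → l++
[3,14] |-11|<=|11| out[11]=121 → r--
[3,13] |-11|>|7| out[10]=121 → l++
[4,13] |-10|>|7| out[9]=100 → l++
[5,13] |-9|>|7| out[8]=81 → l++
[6,13] |-8|>|7| out[7]=64 → l++
[7,13] |-7|<=|7| out[6]=49 → r--

r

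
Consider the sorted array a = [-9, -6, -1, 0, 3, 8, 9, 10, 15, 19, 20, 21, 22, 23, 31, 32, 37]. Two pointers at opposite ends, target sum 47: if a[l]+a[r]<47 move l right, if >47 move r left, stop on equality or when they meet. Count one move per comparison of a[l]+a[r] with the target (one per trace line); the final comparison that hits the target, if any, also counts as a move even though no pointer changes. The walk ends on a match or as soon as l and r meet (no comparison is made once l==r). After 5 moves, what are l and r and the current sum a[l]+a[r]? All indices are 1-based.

l=6, r=17, sum=45

[1,17] -9+37=28 <47 → l++
[2,17] -6+37=31 <47 → l++
[3,17] -1+37=36 <47 → l++
[4,17] 0+37=37 <47 → l++
[5,17] 3+37=40 <47 → l++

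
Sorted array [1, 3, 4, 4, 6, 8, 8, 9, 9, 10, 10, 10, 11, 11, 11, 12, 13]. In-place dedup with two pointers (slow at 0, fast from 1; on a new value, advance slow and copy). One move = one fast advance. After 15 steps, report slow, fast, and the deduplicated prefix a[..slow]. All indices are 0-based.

slow=8, fast=16, prefix=[1, 3, 4, 6, 8, 9, 10, 11, 12]

slow=0 fast=1: a[fast]=3≠a[slow]=1 write a[1]=3, slow++,fast++
slow=1 fast=2: a[fast]=4≠a[slow]=3 write a[2]=4, slow++,fast++
slow=2 fast=3: a[fast]=4=a[slow] dup, fast++
slow=2 fast=4: a[fast]=6≠a[slow]=4 write a[3]=6, slow++,fast++
slow=3 fast=5: a[fast]=8≠a[slow]=6 write a[4]=8, slow++,fast++
slow=4 fast=6: a[fast]=8=a[slow] dup, fast++
slow=4 fast=7: a[fast]=9≠a[slow]=8 write a[5]=9, slow++,fast++
slow=5 fast=8: a[fast]=9=a[slow] dup, fast++
slow=5 fast=9: a[fast]=10≠a[slow]=9 write a[6]=10, slow++,fast++
slow=6 fast=10: a[fast]=10=a[slow] dup, fast++
slow=6 fast=11: a[fast]=10=a[slow] dup, fast++
slow=6 fast=12: a[fast]=11≠a[slow]=10 write a[7]=11, slow++,fast++
slow=7 fast=13: a[fast]=11=a[slow] dup, fast++
slow=7 fast=14: a[fast]=11=a[slow] dup, fast++
slow=7 fast=15: a[fast]=12≠a[slow]=11 write a[8]=12, slow++,fast++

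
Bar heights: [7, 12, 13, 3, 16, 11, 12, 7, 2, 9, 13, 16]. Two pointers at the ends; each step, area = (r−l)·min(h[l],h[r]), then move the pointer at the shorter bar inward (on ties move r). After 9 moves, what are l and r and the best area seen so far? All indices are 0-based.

l=0 r=11: min(7,16)*11=77 best=77 *, l++
l=1 r=11: min(12,16)*10=120 best=120 *, l++
l=2 r=11: min(13,16)*9=117 best=120, l++
l=3 r=11: min(3,16)*8=24 best=120, l++
l=4 r=11: min(16,16)*7=112 best=120, r--
l=4 r=10: min(16,13)*6=78 best=120, r--
l=4 r=9: min(16,9)*5=45 best=120, r--
l=4 r=8: min(16,2)*4=8 best=120, r--
l=4 r=7: min(16,7)*3=21 best=120, r--

l=4, r=6, best area=120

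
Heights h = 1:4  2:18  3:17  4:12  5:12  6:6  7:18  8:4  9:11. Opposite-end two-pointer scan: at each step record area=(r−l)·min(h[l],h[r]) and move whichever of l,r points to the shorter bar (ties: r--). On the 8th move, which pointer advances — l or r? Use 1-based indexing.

[1,9] min(4,11)*8=32 best=32 * → l++
[2,9] min(18,11)*7=77 best=77 * → r--
[2,8] min(18,4)*6=24 best=77 → r--
[2,7] min(18,18)*5=90 best=90 * → r--
[2,6] min(18,6)*4=24 best=90 → r--
[2,5] min(18,12)*3=36 best=90 → r--
[2,4] min(18,12)*2=24 best=90 → r--
[2,3] min(18,17)*1=17 best=90 → r--

r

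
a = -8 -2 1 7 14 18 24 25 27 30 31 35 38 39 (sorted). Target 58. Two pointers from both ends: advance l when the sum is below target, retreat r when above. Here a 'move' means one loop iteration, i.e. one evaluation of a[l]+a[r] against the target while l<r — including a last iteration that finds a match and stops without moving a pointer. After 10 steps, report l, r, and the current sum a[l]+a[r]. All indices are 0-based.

[0,13] -8+39=31 <58 → l++
[1,13] -2+39=37 <58 → l++
[2,13] 1+39=40 <58 → l++
[3,13] 7+39=46 <58 → l++
[4,13] 14+39=53 <58 → l++
[5,13] 18+39=57 <58 → l++
[6,13] 24+39=63 >58 → r--
[6,12] 24+38=62 >58 → r--
[6,11] 24+35=59 >58 → r--
[6,10] 24+31=55 <58 → l++

l=7, r=10, sum=56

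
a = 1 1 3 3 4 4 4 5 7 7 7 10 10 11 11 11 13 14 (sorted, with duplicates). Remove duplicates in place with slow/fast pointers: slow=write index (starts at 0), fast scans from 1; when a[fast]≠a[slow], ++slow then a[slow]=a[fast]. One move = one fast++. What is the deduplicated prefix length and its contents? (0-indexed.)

length 9; prefix = [1, 3, 4, 5, 7, 10, 11, 13, 14]

(s=0,f=1) a[fast]=1=a[slow] dup → fast++
(s=0,f=2) a[fast]=3≠a[slow]=1 write a[1]=3 → slow++,fast++
(s=1,f=3) a[fast]=3=a[slow] dup → fast++
(s=1,f=4) a[fast]=4≠a[slow]=3 write a[2]=4 → slow++,fast++
(s=2,f=5) a[fast]=4=a[slow] dup → fast++
(s=2,f=6) a[fast]=4=a[slow] dup → fast++
(s=2,f=7) a[fast]=5≠a[slow]=4 write a[3]=5 → slow++,fast++
(s=3,f=8) a[fast]=7≠a[slow]=5 write a[4]=7 → slow++,fast++
(s=4,f=9) a[fast]=7=a[slow] dup → fast++
(s=4,f=10) a[fast]=7=a[slow] dup → fast++
(s=4,f=11) a[fast]=10≠a[slow]=7 write a[5]=10 → slow++,fast++
(s=5,f=12) a[fast]=10=a[slow] dup → fast++
(s=5,f=13) a[fast]=11≠a[slow]=10 write a[6]=11 → slow++,fast++
(s=6,f=14) a[fast]=11=a[slow] dup → fast++
(s=6,f=15) a[fast]=11=a[slow] dup → fast++
(s=6,f=16) a[fast]=13≠a[slow]=11 write a[7]=13 → slow++,fast++
(s=7,f=17) a[fast]=14≠a[slow]=13 write a[8]=14 → slow++,fast++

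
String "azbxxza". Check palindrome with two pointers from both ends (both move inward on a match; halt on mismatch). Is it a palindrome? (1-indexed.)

not a palindrome (mismatch at 3,5)

l=1 r=7: 'a'=='a', l++,r--
l=2 r=6: 'z'=='z', l++,r--
l=3 r=5: 'b'!='x', stop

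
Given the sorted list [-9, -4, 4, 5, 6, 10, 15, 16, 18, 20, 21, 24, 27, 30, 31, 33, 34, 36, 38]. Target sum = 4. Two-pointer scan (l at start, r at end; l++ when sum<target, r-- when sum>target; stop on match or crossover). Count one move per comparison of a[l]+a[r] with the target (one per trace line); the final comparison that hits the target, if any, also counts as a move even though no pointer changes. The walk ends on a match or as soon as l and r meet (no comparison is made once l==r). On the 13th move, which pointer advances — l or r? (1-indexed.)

r

[1,19] -9+38=29 >4 → r--
[1,18] -9+36=27 >4 → r--
[1,17] -9+34=25 >4 → r--
[1,16] -9+33=24 >4 → r--
[1,15] -9+31=22 >4 → r--
[1,14] -9+30=21 >4 → r--
[1,13] -9+27=18 >4 → r--
[1,12] -9+24=15 >4 → r--
[1,11] -9+21=12 >4 → r--
[1,10] -9+20=11 >4 → r--
[1,9] -9+18=9 >4 → r--
[1,8] -9+16=7 >4 → r--
[1,7] -9+15=6 >4 → r--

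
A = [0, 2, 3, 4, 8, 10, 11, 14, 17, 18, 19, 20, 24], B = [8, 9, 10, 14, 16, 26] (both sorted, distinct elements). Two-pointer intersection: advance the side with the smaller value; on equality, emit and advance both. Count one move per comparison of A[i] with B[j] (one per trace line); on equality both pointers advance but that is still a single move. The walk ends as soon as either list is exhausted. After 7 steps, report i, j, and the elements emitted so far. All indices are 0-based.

i=0 j=0: 0<8, i++
i=1 j=0: 2<8, i++
i=2 j=0: 3<8, i++
i=3 j=0: 4<8, i++
i=4 j=0: 8==8 emit, i++,j++
i=5 j=1: 10>9, j++
i=5 j=2: 10==10 emit, i++,j++

i=6, j=3, emitted=[8, 10]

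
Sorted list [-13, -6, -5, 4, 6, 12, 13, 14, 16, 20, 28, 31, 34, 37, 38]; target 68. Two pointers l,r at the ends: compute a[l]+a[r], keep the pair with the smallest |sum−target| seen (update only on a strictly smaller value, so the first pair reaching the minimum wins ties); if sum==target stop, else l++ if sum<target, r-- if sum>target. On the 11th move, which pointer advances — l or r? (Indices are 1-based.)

l=1 r=15: -13+38=25 d=43 *, l++
l=2 r=15: -6+38=32 d=36 *, l++
l=3 r=15: -5+38=33 d=35 *, l++
l=4 r=15: 4+38=42 d=26 *, l++
l=5 r=15: 6+38=44 d=24 *, l++
l=6 r=15: 12+38=50 d=18 *, l++
l=7 r=15: 13+38=51 d=17 *, l++
l=8 r=15: 14+38=52 d=16 *, l++
l=9 r=15: 16+38=54 d=14 *, l++
l=10 r=15: 20+38=58 d=10 *, l++
l=11 r=15: 28+38=66 d=2 *, l++

l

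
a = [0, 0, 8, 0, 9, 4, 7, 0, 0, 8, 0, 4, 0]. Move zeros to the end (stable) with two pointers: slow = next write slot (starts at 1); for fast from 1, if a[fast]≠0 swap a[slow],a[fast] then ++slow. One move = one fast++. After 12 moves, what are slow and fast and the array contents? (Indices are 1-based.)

slow=7, fast=13, a=[8, 9, 4, 7, 8, 4, 0, 0, 0, 0, 0, 0, 0]

slow=1 fast=1: a[fast]=0, fast++
slow=1 fast=2: a[fast]=0, fast++
slow=1 fast=3: a[fast]=8≠0 swap→a[1]=8, slow++,fast++
slow=2 fast=4: a[fast]=0, fast++
slow=2 fast=5: a[fast]=9≠0 swap→a[2]=9, slow++,fast++
slow=3 fast=6: a[fast]=4≠0 swap→a[3]=4, slow++,fast++
slow=4 fast=7: a[fast]=7≠0 swap→a[4]=7, slow++,fast++
slow=5 fast=8: a[fast]=0, fast++
slow=5 fast=9: a[fast]=0, fast++
slow=5 fast=10: a[fast]=8≠0 swap→a[5]=8, slow++,fast++
slow=6 fast=11: a[fast]=0, fast++
slow=6 fast=12: a[fast]=4≠0 swap→a[6]=4, slow++,fast++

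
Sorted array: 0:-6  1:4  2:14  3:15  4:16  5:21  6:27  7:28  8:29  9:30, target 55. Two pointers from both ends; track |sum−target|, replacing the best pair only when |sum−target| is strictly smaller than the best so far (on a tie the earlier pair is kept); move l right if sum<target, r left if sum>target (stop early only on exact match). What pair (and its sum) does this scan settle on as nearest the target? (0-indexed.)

pair (27, 28) with sum 55 (|Δ|=0)

l=0 r=9: -6+30=24 d=31 *, l++
l=1 r=9: 4+30=34 d=21 *, l++
l=2 r=9: 14+30=44 d=11 *, l++
l=3 r=9: 15+30=45 d=10 *, l++
l=4 r=9: 16+30=46 d=9 *, l++
l=5 r=9: 21+30=51 d=4 *, l++
l=6 r=9: 27+30=57 d=2 *, r--
l=6 r=8: 27+29=56 d=1 *, r--
l=6 r=7: 27+28=55 d=0 *, stop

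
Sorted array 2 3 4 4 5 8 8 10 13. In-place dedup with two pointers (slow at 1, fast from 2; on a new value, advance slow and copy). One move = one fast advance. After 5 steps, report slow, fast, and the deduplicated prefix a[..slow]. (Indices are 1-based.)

slow=1 fast=2: a[fast]=3≠a[slow]=2 write a[2]=3, slow++,fast++
slow=2 fast=3: a[fast]=4≠a[slow]=3 write a[3]=4, slow++,fast++
slow=3 fast=4: a[fast]=4=a[slow] dup, fast++
slow=3 fast=5: a[fast]=5≠a[slow]=4 write a[4]=5, slow++,fast++
slow=4 fast=6: a[fast]=8≠a[slow]=5 write a[5]=8, slow++,fast++

slow=5, fast=7, prefix=[2, 3, 4, 5, 8]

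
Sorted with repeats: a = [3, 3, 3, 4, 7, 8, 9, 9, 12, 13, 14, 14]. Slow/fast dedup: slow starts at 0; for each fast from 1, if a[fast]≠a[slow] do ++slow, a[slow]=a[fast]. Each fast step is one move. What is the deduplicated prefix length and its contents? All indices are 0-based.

length 8; prefix = [3, 4, 7, 8, 9, 12, 13, 14]

slow=0 fast=1: a[fast]=3=a[slow] dup, fast++
slow=0 fast=2: a[fast]=3=a[slow] dup, fast++
slow=0 fast=3: a[fast]=4≠a[slow]=3 write a[1]=4, slow++,fast++
slow=1 fast=4: a[fast]=7≠a[slow]=4 write a[2]=7, slow++,fast++
slow=2 fast=5: a[fast]=8≠a[slow]=7 write a[3]=8, slow++,fast++
slow=3 fast=6: a[fast]=9≠a[slow]=8 write a[4]=9, slow++,fast++
slow=4 fast=7: a[fast]=9=a[slow] dup, fast++
slow=4 fast=8: a[fast]=12≠a[slow]=9 write a[5]=12, slow++,fast++
slow=5 fast=9: a[fast]=13≠a[slow]=12 write a[6]=13, slow++,fast++
slow=6 fast=10: a[fast]=14≠a[slow]=13 write a[7]=14, slow++,fast++
slow=7 fast=11: a[fast]=14=a[slow] dup, fast++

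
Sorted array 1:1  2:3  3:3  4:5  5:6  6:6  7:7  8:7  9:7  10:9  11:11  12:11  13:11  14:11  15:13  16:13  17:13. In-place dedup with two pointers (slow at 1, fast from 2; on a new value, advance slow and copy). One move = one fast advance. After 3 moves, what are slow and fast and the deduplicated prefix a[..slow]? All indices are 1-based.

slow=3, fast=5, prefix=[1, 3, 5]

(s=1,f=2) a[fast]=3≠a[slow]=1 write a[2]=3 → slow++,fast++
(s=2,f=3) a[fast]=3=a[slow] dup → fast++
(s=2,f=4) a[fast]=5≠a[slow]=3 write a[3]=5 → slow++,fast++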